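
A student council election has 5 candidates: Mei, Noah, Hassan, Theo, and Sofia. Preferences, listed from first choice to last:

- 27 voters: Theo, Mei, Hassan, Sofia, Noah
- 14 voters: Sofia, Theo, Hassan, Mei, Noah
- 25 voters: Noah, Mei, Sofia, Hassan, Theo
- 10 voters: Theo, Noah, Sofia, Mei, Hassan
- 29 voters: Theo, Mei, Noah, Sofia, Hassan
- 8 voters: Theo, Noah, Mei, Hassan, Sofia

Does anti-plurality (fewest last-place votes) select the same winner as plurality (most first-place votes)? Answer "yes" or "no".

Anti-plurality — last-place votes: Mei 0, Noah 41, Hassan 39, Theo 25, Sofia 8. Winner: Mei.
Plurality — first-place votes: Mei 0, Noah 25, Hassan 0, Theo 74, Sofia 14. Winner: Theo.
The two methods disagree.

no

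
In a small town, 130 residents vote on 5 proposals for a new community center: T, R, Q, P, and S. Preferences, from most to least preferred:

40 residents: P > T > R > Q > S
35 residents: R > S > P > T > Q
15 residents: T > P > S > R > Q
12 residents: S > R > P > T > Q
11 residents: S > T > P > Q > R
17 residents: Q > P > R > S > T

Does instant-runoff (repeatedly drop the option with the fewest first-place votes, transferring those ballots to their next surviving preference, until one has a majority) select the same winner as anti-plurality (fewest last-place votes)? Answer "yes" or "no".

Instant-runoff — R1 T 15, R 35, Q 17, P 40, S 23 (T out); R2 R 35, Q 17, P 55, S 23 (Q out); R3 R 35, P 72, S 23 (P winner). Winner: P.
Anti-plurality — last-place votes: T 17, R 11, Q 62, P 0, S 40. Winner: P.
The two methods agree.

yes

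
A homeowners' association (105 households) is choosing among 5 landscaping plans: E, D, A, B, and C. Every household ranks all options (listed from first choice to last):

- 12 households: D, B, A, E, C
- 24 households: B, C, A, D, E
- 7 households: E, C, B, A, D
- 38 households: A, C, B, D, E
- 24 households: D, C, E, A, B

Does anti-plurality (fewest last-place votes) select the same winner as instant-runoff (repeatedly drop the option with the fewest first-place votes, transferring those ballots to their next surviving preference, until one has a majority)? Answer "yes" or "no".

yes

Anti-plurality — last-place votes: E 62, D 7, A 0, B 24, C 12. Winner: A.
Instant-runoff — R1 E 7, D 36, A 38, B 24, C 0 (C out); R2 E 7, D 36, A 38, B 24 (E out); R3 D 36, A 38, B 31 (B out); R4 D 36, A 69 (A winner). Winner: A.
The two methods agree.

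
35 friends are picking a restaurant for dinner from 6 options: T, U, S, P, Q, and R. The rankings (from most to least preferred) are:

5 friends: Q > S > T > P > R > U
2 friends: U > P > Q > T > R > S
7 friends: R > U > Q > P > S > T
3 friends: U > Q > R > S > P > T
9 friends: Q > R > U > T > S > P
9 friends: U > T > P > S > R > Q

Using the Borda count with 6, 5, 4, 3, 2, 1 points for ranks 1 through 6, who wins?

T: 5·4 + 2·3 + 7·1 + 3·1 + 9·3 + 9·5 = 108
U: 5·1 + 2·6 + 7·5 + 3·6 + 9·4 + 9·6 = 160
S: 5·5 + 2·1 + 7·2 + 3·3 + 9·2 + 9·3 = 95
P: 5·3 + 2·5 + 7·3 + 3·2 + 9·1 + 9·4 = 97
Q: 5·6 + 2·4 + 7·4 + 3·5 + 9·6 + 9·1 = 144
R: 5·2 + 2·2 + 7·6 + 3·4 + 9·5 + 9·2 = 131
U has the highest Borda score (160).

U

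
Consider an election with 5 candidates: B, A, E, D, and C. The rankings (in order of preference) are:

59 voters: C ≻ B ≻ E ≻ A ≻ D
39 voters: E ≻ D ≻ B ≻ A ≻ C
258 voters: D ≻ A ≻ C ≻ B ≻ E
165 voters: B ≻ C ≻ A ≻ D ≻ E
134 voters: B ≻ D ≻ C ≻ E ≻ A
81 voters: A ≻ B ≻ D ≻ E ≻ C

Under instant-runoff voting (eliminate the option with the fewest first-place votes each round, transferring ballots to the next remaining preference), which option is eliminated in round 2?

C

Round 1: B 299, A 81, E 39, D 258, C 59. Eliminate E.
Round 2: B 299, A 81, D 297, C 59. Eliminate C.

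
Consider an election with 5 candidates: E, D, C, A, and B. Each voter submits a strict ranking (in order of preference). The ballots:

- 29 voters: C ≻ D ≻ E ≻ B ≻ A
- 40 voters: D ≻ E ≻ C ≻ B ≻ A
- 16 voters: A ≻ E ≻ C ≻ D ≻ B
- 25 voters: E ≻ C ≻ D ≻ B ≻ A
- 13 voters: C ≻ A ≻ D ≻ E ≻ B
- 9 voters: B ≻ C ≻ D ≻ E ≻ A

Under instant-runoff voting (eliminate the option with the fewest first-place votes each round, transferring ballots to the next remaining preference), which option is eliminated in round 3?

D

Round 1: E 25, D 40, C 42, A 16, B 9. Eliminate B.
Round 2: E 25, D 40, C 51, A 16. Eliminate A.
Round 3: E 41, D 40, C 51. Eliminate D.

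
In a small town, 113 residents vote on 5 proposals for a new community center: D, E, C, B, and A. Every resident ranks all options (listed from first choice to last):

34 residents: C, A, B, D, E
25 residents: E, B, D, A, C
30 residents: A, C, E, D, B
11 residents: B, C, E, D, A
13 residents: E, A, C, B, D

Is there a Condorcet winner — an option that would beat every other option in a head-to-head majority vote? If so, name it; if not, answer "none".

A vs D: 77–36 for A.
A vs E: 64–49 for A.
A vs C: 68–45 for A.
A vs B: 77–36 for A.
A beats every other option head-to-head.

A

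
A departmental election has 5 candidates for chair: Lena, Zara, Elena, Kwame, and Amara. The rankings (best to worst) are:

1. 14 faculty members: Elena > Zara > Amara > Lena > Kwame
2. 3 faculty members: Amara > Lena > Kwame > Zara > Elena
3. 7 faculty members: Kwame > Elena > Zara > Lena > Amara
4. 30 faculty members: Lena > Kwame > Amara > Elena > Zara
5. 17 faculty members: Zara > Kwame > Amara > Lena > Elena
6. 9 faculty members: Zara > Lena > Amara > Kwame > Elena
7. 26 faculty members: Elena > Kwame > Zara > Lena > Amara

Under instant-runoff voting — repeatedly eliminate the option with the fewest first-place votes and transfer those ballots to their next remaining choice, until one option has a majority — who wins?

Round 1: Lena 30, Zara 26, Elena 40, Kwame 7, Amara 3. Eliminate Amara.
Round 2: Lena 33, Zara 26, Elena 40, Kwame 7. Eliminate Kwame.
Round 3: Lena 33, Zara 26, Elena 47. Eliminate Zara.
Round 4: Lena 59, Elena 47. Lena has a majority.

Lena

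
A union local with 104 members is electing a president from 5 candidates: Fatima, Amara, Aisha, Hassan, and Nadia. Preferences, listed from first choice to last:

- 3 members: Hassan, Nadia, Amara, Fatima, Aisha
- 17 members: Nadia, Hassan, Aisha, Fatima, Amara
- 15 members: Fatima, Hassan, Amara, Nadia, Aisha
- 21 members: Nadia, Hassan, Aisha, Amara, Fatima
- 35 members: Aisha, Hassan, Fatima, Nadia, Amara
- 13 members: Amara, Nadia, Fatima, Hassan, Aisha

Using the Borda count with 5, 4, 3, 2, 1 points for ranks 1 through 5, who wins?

Hassan

Fatima: 3·2 + 17·2 + 15·5 + 21·1 + 35·3 + 13·3 = 280
Amara: 3·3 + 17·1 + 15·3 + 21·2 + 35·1 + 13·5 = 213
Aisha: 3·1 + 17·3 + 15·1 + 21·3 + 35·5 + 13·1 = 320
Hassan: 3·5 + 17·4 + 15·4 + 21·4 + 35·4 + 13·2 = 393
Nadia: 3·4 + 17·5 + 15·2 + 21·5 + 35·2 + 13·4 = 354
Hassan has the highest Borda score (393).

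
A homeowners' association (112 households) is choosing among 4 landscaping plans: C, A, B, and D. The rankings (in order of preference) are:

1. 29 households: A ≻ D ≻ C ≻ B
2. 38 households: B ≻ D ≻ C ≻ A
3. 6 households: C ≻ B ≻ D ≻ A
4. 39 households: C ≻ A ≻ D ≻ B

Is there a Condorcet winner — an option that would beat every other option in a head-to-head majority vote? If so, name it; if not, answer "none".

none

Checking pairwise contests:
D beats C 67–45.
C beats A 83–29.
C beats B 74–38.
A beats D 68–44.
Every option loses at least one head-to-head, so there is no Condorcet winner.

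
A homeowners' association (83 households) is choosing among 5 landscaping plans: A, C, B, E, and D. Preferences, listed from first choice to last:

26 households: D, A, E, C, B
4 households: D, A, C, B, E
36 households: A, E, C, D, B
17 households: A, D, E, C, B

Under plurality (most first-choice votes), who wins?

A

First-place votes: A 53, C 0, B 0, E 0, D 30.
A has the most first-place votes.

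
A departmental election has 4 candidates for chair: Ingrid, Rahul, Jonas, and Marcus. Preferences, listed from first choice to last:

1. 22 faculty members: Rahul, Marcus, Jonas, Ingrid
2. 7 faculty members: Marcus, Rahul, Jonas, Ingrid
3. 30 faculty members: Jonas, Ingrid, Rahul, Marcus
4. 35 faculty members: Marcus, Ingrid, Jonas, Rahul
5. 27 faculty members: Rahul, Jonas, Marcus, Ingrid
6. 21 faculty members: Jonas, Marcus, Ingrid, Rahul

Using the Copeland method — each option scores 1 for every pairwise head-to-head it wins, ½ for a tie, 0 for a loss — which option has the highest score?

Ingrid: beats Rahul; loses to Jonas and Marcus → score 1.
Rahul: beats Marcus; loses to Ingrid and Jonas → score 1.
Jonas: beats Ingrid, Rahul, and Marcus → score 3.
Marcus: beats Ingrid; loses to Rahul and Jonas → score 1.
Jonas has the best pairwise record.

Jonas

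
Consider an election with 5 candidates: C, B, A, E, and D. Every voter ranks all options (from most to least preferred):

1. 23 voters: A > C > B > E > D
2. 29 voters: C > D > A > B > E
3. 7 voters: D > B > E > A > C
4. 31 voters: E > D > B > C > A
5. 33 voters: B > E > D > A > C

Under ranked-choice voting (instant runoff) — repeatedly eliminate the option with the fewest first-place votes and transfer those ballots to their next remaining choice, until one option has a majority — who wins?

B

Round 1: C 29, B 33, A 23, E 31, D 7. Eliminate D.
Round 2: C 29, B 40, A 23, E 31. Eliminate A.
Round 3: C 52, B 40, E 31. Eliminate E.
Round 4: C 52, B 71. B has a majority.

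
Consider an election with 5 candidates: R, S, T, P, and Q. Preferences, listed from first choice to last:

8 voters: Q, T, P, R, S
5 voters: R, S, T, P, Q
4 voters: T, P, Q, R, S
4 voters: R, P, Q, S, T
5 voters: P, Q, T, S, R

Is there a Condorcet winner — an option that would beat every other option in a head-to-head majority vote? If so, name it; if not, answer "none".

none

Checking pairwise contests:
T beats R 17–9.
R beats S 21–5.
Q beats T 17–9.
T beats P 17–9.
P beats Q 18–8.
Every option loses at least one head-to-head, so there is no Condorcet winner.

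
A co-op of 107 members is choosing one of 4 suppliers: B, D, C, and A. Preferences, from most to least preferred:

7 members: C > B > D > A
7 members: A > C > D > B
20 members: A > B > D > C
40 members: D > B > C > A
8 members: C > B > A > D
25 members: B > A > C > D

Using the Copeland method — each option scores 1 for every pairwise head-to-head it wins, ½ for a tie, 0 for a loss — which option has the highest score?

B: beats D, C, and A → score 3.
D: beats C; loses to B and A → score 1.
C: beats A; loses to B and D → score 1.
A: beats D; loses to B and C → score 1.
B has the best pairwise record.

B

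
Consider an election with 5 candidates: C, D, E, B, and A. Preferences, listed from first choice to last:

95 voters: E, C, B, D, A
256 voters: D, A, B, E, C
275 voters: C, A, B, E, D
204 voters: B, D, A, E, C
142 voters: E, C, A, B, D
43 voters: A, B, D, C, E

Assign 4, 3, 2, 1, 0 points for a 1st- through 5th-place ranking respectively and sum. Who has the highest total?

A

C: 95·3 + 256·0 + 275·4 + 204·0 + 142·3 + 43·1 = 1854
D: 95·1 + 256·4 + 275·0 + 204·3 + 142·0 + 43·2 = 1817
E: 95·4 + 256·1 + 275·1 + 204·1 + 142·4 + 43·0 = 1683
B: 95·2 + 256·2 + 275·2 + 204·4 + 142·1 + 43·3 = 2339
A: 95·0 + 256·3 + 275·3 + 204·2 + 142·2 + 43·4 = 2457
A has the highest Borda score (2457).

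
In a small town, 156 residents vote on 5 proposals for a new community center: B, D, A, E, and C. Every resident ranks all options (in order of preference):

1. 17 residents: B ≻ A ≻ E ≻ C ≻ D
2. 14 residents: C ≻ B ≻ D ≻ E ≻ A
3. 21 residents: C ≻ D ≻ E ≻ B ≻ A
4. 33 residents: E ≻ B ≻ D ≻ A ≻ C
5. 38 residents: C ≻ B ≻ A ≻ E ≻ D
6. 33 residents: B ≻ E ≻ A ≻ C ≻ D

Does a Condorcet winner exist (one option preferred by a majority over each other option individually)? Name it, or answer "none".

B vs D: 135–21 for B.
B vs A: 156–0 for B.
B vs E: 102–54 for B.
B vs C: 83–73 for B.
B beats every other option head-to-head.

B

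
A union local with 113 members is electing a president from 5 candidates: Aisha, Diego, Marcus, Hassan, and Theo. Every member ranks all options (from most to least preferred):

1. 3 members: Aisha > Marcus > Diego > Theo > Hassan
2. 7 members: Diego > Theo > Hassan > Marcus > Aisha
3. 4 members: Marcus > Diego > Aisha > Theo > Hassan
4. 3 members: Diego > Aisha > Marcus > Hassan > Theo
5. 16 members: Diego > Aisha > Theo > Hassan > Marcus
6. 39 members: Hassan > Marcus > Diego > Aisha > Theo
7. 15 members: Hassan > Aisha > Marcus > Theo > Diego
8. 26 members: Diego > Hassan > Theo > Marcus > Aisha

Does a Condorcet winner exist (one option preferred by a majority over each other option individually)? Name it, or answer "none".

none

Checking pairwise contests:
Diego beats Aisha 95–18.
Marcus beats Diego 61–52.
Hassan beats Marcus 103–10.
Diego beats Hassan 59–54.
Aisha beats Theo 80–33.
Every option loses at least one head-to-head, so there is no Condorcet winner.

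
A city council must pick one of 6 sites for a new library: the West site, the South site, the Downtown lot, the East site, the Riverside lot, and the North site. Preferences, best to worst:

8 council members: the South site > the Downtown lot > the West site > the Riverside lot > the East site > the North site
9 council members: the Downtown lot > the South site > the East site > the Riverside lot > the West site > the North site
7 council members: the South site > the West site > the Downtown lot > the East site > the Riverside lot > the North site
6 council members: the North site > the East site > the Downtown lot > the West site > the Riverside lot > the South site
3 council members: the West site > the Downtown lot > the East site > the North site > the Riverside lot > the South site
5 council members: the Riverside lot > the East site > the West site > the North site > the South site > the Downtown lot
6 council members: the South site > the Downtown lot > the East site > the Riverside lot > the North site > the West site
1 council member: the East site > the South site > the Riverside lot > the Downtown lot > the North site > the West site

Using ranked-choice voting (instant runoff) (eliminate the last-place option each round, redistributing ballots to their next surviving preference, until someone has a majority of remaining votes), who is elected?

Round 1: the West site 3, the South site 21, the Downtown lot 9, the East site 1, the Riverside lot 5, the North site 6. Eliminate the East site.
Round 2: the West site 3, the South site 22, the Downtown lot 9, the Riverside lot 5, the North site 6. Eliminate the West site.
Round 3: the South site 22, the Downtown lot 12, the Riverside lot 5, the North site 6. Eliminate the Riverside lot.
Round 4: the South site 22, the Downtown lot 12, the North site 11. Eliminate the North site.
Round 5: the South site 27, the Downtown lot 18. The South site has a majority.

the South site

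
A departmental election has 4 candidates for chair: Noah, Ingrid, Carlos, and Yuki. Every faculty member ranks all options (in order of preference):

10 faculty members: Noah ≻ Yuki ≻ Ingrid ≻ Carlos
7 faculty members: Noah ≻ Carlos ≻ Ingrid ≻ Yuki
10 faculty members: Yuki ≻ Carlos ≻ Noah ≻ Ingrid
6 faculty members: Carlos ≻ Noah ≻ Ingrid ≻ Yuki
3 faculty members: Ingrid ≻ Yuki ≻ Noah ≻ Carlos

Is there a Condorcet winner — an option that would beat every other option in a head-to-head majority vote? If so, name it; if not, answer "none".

Noah vs Ingrid: 33–3 for Noah.
Noah vs Carlos: 20–16 for Noah.
Noah vs Yuki: 23–13 for Noah.
Noah beats every other option head-to-head.

Noah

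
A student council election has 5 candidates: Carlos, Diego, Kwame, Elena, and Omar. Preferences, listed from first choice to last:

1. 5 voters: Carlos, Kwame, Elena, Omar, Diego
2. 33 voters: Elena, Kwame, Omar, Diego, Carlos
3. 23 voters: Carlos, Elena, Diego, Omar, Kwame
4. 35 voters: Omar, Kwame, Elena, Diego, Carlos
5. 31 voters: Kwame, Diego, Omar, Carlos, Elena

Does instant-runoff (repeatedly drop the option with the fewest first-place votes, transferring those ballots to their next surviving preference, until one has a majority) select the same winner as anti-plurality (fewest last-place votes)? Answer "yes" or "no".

Instant-runoff — R1 Carlos 28, Diego 0, Kwame 31, Elena 33, Omar 35 (Diego out); R2 Carlos 28, Kwame 31, Elena 33, Omar 35 (Carlos out); R3 Kwame 36, Elena 56, Omar 35 (Omar out); R4 Kwame 71, Elena 56 (Kwame winner). Winner: Kwame.
Anti-plurality — last-place votes: Carlos 68, Diego 5, Kwame 23, Elena 31, Omar 0. Winner: Omar.
The two methods disagree.

no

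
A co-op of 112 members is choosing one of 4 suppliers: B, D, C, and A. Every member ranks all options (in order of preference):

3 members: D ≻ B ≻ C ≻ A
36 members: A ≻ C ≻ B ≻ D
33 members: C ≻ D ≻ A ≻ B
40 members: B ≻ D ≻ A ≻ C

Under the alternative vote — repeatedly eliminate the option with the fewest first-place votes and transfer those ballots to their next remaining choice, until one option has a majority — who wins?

A

Round 1: B 40, D 3, C 33, A 36. Eliminate D.
Round 2: B 43, C 33, A 36. Eliminate C.
Round 3: B 43, A 69. A has a majority.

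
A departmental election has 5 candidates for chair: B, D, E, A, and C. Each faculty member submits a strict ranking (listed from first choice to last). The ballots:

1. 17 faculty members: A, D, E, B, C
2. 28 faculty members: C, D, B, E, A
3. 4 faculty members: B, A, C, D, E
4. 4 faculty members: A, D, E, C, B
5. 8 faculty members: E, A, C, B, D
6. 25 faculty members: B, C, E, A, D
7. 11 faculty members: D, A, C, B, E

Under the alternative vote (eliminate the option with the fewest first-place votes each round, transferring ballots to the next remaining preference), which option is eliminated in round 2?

D

Round 1: B 29, D 11, E 8, A 21, C 28. Eliminate E.
Round 2: B 29, D 11, A 29, C 28. Eliminate D.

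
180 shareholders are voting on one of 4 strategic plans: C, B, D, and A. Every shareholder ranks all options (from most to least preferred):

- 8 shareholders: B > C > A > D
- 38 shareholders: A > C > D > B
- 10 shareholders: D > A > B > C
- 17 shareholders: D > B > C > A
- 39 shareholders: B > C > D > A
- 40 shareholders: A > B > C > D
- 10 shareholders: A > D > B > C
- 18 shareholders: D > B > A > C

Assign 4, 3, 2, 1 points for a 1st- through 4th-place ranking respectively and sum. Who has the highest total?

C: 8·3 + 38·3 + 10·1 + 17·2 + 39·3 + 40·2 + 10·1 + 18·1 = 407
B: 8·4 + 38·1 + 10·2 + 17·3 + 39·4 + 40·3 + 10·2 + 18·3 = 491
D: 8·1 + 38·2 + 10·4 + 17·4 + 39·2 + 40·1 + 10·3 + 18·4 = 412
A: 8·2 + 38·4 + 10·3 + 17·1 + 39·1 + 40·4 + 10·4 + 18·2 = 490
B has the highest Borda score (491).

B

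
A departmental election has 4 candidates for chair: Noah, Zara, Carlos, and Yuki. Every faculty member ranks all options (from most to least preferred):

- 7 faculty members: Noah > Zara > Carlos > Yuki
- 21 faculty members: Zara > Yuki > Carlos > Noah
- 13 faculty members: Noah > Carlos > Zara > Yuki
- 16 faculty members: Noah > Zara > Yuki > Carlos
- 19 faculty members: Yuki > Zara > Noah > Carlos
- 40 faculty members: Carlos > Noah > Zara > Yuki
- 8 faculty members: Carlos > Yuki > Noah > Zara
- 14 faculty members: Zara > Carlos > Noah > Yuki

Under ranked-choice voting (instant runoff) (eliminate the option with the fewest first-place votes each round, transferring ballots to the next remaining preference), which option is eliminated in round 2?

Round 1: Noah 36, Zara 35, Carlos 48, Yuki 19. Eliminate Yuki.
Round 2: Noah 36, Zara 54, Carlos 48. Eliminate Noah.

Noah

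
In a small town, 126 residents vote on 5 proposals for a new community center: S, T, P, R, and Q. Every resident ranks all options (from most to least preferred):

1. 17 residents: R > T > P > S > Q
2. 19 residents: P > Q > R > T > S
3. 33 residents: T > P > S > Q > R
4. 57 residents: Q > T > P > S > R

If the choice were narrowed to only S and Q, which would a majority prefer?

Q

Voters preferring S to Q: 50; preferring Q to S: 76.
Q wins the head-to-head.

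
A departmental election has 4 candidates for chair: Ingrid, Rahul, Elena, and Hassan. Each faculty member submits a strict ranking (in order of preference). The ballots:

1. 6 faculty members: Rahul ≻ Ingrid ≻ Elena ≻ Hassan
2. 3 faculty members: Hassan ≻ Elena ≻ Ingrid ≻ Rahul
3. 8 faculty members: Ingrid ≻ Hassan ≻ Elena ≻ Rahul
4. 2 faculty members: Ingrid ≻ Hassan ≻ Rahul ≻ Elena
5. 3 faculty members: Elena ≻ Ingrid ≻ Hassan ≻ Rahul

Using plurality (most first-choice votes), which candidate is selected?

First-place votes: Ingrid 10, Rahul 6, Elena 3, Hassan 3.
Ingrid has the most first-place votes.

Ingrid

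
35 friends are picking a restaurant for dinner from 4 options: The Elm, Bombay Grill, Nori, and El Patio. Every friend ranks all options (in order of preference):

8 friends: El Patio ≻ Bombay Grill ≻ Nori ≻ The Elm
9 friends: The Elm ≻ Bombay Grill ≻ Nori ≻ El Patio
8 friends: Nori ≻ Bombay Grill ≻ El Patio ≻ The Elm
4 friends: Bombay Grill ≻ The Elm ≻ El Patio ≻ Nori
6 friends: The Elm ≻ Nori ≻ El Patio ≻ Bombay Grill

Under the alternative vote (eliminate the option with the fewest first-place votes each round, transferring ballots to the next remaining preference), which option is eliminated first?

Round 1: The Elm 15, Bombay Grill 4, Nori 8, El Patio 8. Eliminate Bombay Grill.

Bombay Grill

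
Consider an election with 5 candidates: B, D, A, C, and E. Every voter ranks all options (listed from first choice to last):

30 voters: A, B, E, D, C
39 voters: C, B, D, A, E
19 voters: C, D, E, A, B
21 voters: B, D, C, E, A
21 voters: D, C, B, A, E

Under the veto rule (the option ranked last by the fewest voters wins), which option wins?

D

Last-place votes: B 19, D 0, A 21, C 30, E 60.
D is ranked last by the fewest voters, so D wins.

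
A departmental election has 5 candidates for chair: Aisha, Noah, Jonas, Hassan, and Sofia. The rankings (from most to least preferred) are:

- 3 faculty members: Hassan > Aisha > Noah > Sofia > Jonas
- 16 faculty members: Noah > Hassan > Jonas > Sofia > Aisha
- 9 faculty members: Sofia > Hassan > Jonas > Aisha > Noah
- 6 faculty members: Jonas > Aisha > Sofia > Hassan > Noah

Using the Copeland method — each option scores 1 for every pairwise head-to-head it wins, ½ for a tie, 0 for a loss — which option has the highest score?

Hassan

Aisha: beats Noah; loses to Jonas, Hassan, and Sofia → score 1.
Noah: beats Jonas and Sofia; loses to Aisha and Hassan → score 2.
Jonas: beats Aisha and Sofia; loses to Noah and Hassan → score 2.
Hassan: beats Aisha, Noah, Jonas, and Sofia → score 4.
Sofia: beats Aisha; loses to Noah, Jonas, and Hassan → score 1.
Hassan has the best pairwise record.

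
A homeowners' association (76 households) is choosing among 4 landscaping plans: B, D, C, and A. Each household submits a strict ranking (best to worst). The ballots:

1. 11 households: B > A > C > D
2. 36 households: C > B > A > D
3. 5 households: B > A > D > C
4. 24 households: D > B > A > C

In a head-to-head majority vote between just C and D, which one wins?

Voters preferring C to D: 47; preferring D to C: 29.
C wins the head-to-head.

C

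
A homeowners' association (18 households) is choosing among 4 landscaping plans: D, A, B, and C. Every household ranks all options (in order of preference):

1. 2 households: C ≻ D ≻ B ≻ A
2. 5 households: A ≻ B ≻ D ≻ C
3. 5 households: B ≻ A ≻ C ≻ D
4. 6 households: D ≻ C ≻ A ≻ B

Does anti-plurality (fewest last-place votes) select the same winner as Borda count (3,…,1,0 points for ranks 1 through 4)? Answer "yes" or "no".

yes

Anti-plurality — last-place votes: D 5, A 2, B 6, C 5. Winner: A.
Borda — scores: D 27, A 31, B 27, C 23. Winner: A.
The two methods agree.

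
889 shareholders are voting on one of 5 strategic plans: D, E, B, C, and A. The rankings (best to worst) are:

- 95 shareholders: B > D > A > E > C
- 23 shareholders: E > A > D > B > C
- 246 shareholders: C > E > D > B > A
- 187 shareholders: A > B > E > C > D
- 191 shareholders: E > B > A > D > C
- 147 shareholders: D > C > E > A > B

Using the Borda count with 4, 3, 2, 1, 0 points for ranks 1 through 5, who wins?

E

D: 95·3 + 23·2 + 246·2 + 187·0 + 191·1 + 147·4 = 1602
E: 95·1 + 23·4 + 246·3 + 187·2 + 191·4 + 147·2 = 2357
B: 95·4 + 23·1 + 246·1 + 187·3 + 191·3 + 147·0 = 1783
C: 95·0 + 23·0 + 246·4 + 187·1 + 191·0 + 147·3 = 1612
A: 95·2 + 23·3 + 246·0 + 187·4 + 191·2 + 147·1 = 1536
E has the highest Borda score (2357).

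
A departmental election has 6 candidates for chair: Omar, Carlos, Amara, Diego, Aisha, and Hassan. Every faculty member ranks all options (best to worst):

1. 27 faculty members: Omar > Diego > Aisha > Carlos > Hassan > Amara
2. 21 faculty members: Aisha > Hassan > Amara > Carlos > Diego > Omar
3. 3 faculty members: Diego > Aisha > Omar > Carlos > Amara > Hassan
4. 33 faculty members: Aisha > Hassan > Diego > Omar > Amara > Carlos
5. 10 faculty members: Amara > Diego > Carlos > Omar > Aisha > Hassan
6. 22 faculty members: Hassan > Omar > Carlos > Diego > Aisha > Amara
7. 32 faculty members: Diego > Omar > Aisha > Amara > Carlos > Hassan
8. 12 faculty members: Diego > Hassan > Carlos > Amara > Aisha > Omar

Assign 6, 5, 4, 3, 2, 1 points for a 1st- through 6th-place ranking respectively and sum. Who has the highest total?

Diego

Omar: 27·6 + 21·1 + 3·4 + 33·3 + 10·3 + 22·5 + 32·5 + 12·1 = 606
Carlos: 27·3 + 21·3 + 3·3 + 33·1 + 10·4 + 22·4 + 32·2 + 12·4 = 426
Amara: 27·1 + 21·4 + 3·2 + 33·2 + 10·6 + 22·1 + 32·3 + 12·3 = 397
Diego: 27·5 + 21·2 + 3·6 + 33·4 + 10·5 + 22·3 + 32·6 + 12·6 = 707
Aisha: 27·4 + 21·6 + 3·5 + 33·6 + 10·2 + 22·2 + 32·4 + 12·2 = 663
Hassan: 27·2 + 21·5 + 3·1 + 33·5 + 10·1 + 22·6 + 32·1 + 12·5 = 561
Diego has the highest Borda score (707).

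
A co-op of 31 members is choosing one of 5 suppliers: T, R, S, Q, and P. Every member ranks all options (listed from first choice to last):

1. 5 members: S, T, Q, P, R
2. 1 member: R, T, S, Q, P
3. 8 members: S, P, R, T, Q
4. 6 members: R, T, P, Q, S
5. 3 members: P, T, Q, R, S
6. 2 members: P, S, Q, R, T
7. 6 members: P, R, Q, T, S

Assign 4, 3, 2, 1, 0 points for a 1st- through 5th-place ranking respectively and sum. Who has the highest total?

P

T: 5·3 + 1·3 + 8·1 + 6·3 + 3·3 + 2·0 + 6·1 = 59
R: 5·0 + 1·4 + 8·2 + 6·4 + 3·1 + 2·1 + 6·3 = 67
S: 5·4 + 1·2 + 8·4 + 6·0 + 3·0 + 2·3 + 6·0 = 60
Q: 5·2 + 1·1 + 8·0 + 6·1 + 3·2 + 2·2 + 6·2 = 39
P: 5·1 + 1·0 + 8·3 + 6·2 + 3·4 + 2·4 + 6·4 = 85
P has the highest Borda score (85).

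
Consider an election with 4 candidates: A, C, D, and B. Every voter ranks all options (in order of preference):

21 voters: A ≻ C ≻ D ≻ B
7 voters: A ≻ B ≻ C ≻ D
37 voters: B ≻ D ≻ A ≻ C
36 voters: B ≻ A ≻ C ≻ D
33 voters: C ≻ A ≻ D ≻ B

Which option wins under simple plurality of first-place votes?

B

First-place votes: A 28, C 33, D 0, B 73.
B has the most first-place votes.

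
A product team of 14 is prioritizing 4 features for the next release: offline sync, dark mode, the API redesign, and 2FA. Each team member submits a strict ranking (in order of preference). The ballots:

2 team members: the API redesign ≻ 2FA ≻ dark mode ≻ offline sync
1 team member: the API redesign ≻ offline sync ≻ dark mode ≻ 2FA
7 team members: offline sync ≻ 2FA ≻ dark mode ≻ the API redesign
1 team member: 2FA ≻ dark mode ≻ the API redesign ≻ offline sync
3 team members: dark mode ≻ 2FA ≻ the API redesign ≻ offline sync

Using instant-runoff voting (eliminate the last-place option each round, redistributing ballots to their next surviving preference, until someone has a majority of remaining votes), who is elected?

offline sync

Round 1: offline sync 7, dark mode 3, the API redesign 3, 2FA 1. Eliminate 2FA.
Round 2: offline sync 7, dark mode 4, the API redesign 3. Eliminate the API redesign.
Round 3: offline sync 8, dark mode 6. Offline sync has a majority.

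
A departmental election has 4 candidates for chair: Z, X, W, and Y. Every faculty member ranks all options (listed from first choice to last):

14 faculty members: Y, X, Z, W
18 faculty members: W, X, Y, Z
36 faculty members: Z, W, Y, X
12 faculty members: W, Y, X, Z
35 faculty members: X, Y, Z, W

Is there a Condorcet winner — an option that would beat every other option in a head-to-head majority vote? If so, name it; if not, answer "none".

Checking pairwise contests:
X beats Z 79–36.
W beats X 66–49.
Z beats W 85–30.
W beats Y 66–49.
Every option loses at least one head-to-head, so there is no Condorcet winner.

none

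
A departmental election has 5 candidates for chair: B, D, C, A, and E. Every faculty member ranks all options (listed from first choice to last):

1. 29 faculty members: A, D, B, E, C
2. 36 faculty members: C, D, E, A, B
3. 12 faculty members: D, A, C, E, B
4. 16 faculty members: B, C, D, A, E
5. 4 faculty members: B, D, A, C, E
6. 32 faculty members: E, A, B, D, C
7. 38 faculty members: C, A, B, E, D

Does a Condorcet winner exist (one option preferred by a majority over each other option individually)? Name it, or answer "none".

C

C vs B: 86–81 for C.
C vs D: 90–77 for C.
C vs A: 90–77 for C.
C vs E: 106–61 for C.
C beats every other option head-to-head.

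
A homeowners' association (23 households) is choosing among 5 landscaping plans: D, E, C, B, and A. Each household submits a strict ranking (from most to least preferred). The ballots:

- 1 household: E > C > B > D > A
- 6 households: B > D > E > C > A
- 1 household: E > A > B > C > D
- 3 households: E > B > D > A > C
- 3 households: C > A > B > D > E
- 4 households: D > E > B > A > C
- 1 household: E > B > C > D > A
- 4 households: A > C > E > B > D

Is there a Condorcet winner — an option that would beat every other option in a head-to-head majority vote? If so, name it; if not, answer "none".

Checking pairwise contests:
B beats D 19–4.
D beats E 13–10.
D beats C 13–10.
E beats B 14–9.
D beats A 15–8.
Every option loses at least one head-to-head, so there is no Condorcet winner.

none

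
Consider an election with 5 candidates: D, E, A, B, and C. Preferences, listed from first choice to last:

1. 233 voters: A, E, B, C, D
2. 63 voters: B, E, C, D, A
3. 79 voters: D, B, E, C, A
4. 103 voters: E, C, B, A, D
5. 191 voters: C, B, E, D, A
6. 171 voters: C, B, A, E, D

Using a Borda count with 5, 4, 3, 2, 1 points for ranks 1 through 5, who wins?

B

D: 233·1 + 63·2 + 79·5 + 103·1 + 191·2 + 171·1 = 1410
E: 233·4 + 63·4 + 79·3 + 103·5 + 191·3 + 171·2 = 2851
A: 233·5 + 63·1 + 79·1 + 103·2 + 191·1 + 171·3 = 2217
B: 233·3 + 63·5 + 79·4 + 103·3 + 191·4 + 171·4 = 3087
C: 233·2 + 63·3 + 79·2 + 103·4 + 191·5 + 171·5 = 3035
B has the highest Borda score (3087).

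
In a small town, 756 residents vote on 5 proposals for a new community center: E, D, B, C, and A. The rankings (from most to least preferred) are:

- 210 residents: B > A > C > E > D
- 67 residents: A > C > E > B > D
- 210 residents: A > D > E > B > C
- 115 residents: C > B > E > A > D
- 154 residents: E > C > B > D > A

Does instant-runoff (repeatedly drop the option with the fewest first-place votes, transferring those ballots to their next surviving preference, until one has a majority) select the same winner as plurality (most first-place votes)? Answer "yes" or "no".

Instant-runoff — R1 E 154, D 0, B 210, C 115, A 277 (D out); R2 E 154, B 210, C 115, A 277 (C out); R3 E 154, B 325, A 277 (E out); R4 B 479, A 277 (B winner). Winner: B.
Plurality — first-place votes: E 154, D 0, B 210, C 115, A 277. Winner: A.
The two methods disagree.

no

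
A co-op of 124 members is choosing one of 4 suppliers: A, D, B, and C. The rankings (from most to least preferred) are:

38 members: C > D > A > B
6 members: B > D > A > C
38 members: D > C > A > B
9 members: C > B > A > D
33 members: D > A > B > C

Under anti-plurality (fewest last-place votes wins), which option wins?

A

Last-place votes: A 0, D 9, B 76, C 39.
A is ranked last by the fewest voters, so A wins.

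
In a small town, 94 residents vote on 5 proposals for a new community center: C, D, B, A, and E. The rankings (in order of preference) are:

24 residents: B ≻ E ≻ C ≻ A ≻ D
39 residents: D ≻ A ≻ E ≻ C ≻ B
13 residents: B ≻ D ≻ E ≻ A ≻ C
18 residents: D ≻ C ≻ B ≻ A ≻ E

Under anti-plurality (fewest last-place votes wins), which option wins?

A

Last-place votes: C 13, D 24, B 39, A 0, E 18.
A is ranked last by the fewest voters, so A wins.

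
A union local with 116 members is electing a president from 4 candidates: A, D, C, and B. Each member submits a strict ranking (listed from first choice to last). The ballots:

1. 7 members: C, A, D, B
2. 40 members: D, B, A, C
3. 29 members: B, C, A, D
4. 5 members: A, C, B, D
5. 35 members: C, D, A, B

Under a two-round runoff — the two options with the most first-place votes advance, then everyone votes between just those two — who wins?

C

Round 1 first-place votes: A 5, D 40, C 42, B 29.
C and D advance.
Runoff: C is preferred to D by 76 voters; D by 40.
C wins the runoff.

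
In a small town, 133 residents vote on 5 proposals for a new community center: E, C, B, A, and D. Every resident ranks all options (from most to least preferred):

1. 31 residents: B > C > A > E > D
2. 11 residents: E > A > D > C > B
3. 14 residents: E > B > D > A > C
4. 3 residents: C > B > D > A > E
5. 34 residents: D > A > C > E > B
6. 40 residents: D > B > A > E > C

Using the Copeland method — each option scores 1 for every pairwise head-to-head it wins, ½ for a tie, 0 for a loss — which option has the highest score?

E: loses to C, B, A, and D → score 0.
C: beats E; loses to B, A, and D → score 1.
B: beats E, C, and A; loses to D → score 3.
A: beats E and C; loses to B and D → score 2.
D: beats E, C, B, and A → score 4.
D has the best pairwise record.

D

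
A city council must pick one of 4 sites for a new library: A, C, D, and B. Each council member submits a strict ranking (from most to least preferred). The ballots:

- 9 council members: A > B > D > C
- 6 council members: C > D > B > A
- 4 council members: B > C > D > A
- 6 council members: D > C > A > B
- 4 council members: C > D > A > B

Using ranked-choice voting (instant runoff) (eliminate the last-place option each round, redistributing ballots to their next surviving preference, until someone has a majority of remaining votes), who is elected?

C

Round 1: A 9, C 10, D 6, B 4. Eliminate B.
Round 2: A 9, C 14, D 6. Eliminate D.
Round 3: A 9, C 20. C has a majority.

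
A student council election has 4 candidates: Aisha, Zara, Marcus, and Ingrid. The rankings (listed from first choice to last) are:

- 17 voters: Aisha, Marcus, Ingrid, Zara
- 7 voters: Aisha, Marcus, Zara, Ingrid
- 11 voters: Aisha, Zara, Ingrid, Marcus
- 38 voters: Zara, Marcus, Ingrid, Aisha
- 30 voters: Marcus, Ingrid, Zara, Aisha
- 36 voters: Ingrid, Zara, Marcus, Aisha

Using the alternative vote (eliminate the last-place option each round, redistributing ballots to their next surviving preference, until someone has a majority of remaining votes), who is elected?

Ingrid

Round 1: Aisha 35, Zara 38, Marcus 30, Ingrid 36. Eliminate Marcus.
Round 2: Aisha 35, Zara 38, Ingrid 66. Eliminate Aisha.
Round 3: Zara 56, Ingrid 83. Ingrid has a majority.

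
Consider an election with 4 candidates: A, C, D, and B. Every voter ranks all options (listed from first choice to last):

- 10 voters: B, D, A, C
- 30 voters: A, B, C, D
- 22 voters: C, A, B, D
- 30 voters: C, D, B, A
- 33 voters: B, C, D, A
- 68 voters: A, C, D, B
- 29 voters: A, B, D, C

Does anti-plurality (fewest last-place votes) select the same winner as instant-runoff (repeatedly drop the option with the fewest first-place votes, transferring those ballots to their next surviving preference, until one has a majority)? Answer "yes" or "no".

Anti-plurality — last-place votes: A 63, C 39, D 52, B 68. Winner: C.
Instant-runoff — R1 A 127, C 52, D 0, B 43 (A winner). Winner: A.
The two methods disagree.

no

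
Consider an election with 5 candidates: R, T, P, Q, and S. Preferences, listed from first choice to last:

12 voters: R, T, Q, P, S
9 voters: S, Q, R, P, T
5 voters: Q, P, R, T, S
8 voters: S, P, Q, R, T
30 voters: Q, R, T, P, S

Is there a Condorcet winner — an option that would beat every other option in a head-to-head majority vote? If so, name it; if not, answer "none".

Q vs R: 52–12 for Q.
Q vs T: 52–12 for Q.
Q vs P: 56–8 for Q.
Q vs S: 47–17 for Q.
Q beats every other option head-to-head.

Q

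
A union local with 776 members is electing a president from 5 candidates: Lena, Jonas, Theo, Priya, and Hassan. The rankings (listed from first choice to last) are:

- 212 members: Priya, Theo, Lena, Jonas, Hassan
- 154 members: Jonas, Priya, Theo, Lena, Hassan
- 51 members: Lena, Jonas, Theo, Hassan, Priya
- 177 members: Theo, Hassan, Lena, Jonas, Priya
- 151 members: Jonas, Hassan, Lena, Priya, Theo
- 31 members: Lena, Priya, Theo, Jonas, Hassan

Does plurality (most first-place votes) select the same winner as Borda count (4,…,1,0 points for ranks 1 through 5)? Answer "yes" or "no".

Plurality — first-place votes: Lena 82, Jonas 305, Theo 177, Priya 212, Hassan 0. Winner: Jonas.
Borda — scores: Lena 1562, Jonas 1793, Theo 1816, Priya 1554, Hassan 1035. Winner: Theo.
The two methods disagree.

no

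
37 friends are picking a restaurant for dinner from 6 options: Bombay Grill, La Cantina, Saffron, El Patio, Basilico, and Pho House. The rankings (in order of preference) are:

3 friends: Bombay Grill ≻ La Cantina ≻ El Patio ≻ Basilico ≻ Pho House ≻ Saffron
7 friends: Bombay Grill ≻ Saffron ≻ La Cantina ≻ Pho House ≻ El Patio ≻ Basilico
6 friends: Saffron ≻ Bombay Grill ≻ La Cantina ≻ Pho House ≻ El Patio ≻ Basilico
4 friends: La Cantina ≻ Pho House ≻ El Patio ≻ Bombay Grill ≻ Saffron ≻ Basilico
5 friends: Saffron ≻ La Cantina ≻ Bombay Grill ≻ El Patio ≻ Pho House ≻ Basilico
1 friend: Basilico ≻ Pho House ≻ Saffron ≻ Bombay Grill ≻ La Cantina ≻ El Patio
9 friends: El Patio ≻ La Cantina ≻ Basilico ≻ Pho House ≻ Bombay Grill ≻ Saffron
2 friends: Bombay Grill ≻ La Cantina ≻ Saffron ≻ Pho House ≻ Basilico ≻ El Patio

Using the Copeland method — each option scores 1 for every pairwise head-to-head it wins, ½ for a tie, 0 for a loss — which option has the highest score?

Bombay Grill

Bombay Grill: beats La Cantina, Saffron, El Patio, Basilico, and Pho House → score 5.
La Cantina: beats El Patio, Basilico, and Pho House; loses to Bombay Grill and Saffron → score 3.
Saffron: beats La Cantina, El Patio, Basilico, and Pho House; loses to Bombay Grill → score 4.
El Patio: beats Basilico; loses to Bombay Grill, La Cantina, Saffron, and Pho House → score 1.
Basilico: loses to Bombay Grill, La Cantina, Saffron, El Patio, and Pho House → score 0.
Pho House: beats El Patio and Basilico; loses to Bombay Grill, La Cantina, and Saffron → score 2.
Bombay Grill has the best pairwise record.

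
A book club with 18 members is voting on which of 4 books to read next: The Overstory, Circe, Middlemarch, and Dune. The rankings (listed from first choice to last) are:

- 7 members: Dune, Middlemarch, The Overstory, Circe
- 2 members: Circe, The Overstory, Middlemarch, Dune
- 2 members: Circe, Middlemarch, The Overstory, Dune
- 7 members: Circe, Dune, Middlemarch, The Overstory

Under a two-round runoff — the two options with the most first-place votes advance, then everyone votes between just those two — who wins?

Circe

Round 1 first-place votes: The Overstory 0, Circe 11, Middlemarch 0, Dune 7.
Circe and Dune advance.
Runoff: Circe is preferred to Dune by 11 voters; Dune by 7.
Circe wins the runoff.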